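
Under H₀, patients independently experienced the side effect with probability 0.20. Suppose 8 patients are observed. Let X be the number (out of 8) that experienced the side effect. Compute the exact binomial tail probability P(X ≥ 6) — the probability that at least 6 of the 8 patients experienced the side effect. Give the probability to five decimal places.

P = 0.00123

X ~ Binomial(n=8, p=0.20).
P(X ≥ 6) = C(8,6)·0.20^6·0.80^2 + C(8,7)·0.20^7·0.80^1 + C(8,8)·0.20^8·0.80^0.
= 0.001147 + 0.000082 + 0.000003 = 0.00123.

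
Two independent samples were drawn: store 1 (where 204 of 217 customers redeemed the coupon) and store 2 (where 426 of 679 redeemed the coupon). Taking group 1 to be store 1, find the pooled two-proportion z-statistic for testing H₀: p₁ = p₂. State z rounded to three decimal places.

Sample proportions: p̂₁ = 204/217 = 0.94009 and p̂₂ = 426/679 = 0.62739.
Pooled p̂ = (204+426)/(217+679) = 630/896 = 0.70312.
SE = √[p̂(1−p̂)(1/n₁+1/n₂)] = √[0.70312·0.29688·(1/217+1/679)] ≈ 0.035628.
z = 0.31270/0.035628 = 8.777.

z = 8.777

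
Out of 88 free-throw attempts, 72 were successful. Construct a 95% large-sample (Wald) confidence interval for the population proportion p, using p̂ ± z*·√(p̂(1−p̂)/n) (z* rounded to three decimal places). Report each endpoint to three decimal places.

(0.738, 0.899)

With x = 72 successes in n = 88, p̂ = 0.81818.
Standard error of p̂: √(0.148760/88) = √0.001690458 = 0.041115.
For 95% confidence, z* = 1.960.
Margin = 1.960·0.041115 = 0.08059.
Interval: 0.81818 ± 0.08059 → (0.738, 0.899).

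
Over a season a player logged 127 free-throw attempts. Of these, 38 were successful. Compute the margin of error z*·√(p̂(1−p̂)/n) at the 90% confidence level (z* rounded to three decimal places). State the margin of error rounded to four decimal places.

ME = 0.0668

The sample proportion is 38/127 = 0.29921.
SE = √(p̂(1−p̂)/n) = √(0.209684/127) = 0.040633.
The 90% critical value is z* = 1.645.
ME = 1.645·0.040633 = 0.0668.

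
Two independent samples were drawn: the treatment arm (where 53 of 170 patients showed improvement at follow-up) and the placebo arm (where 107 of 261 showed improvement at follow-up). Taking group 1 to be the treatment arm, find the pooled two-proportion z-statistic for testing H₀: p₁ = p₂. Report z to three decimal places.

p̂₁ = 53/170 = 0.31176, p̂₂ = 107/261 = 0.40996.
Pooled p̂ = (53+107)/(170+261) = 160/431 = 0.37123.
SE = √[p̂(1−p̂)(1/n₁+1/n₂)] = √[0.37123·0.62877·(1/170+1/261)] ≈ 0.047617.
z = (p̂₁ − p̂₂)/SE = (0.31176 − 0.40996)/0.047617 = -0.09820/0.047617 = -2.062.

z = -2.062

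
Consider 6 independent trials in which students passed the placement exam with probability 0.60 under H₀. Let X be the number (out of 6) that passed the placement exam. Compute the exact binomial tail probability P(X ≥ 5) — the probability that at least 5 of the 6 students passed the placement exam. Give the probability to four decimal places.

P = 0.2333

X is binomial with n = 6 and p = 0.60.
P(X ≥ 5) = C(6,5)·0.60^5·0.40^1 + C(6,6)·0.60^6·0.40^0.
= 0.186624 + 0.046656 = 0.2333.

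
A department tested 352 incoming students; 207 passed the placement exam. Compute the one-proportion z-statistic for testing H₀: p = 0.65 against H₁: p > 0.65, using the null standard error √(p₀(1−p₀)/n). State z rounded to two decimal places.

z = -2.44

The sample proportion is 207/352 = 0.58807.
Null standard error: √(0.65·0.35/352) = √0.000646307 = 0.025423.
z = (p̂ − p₀)/SE = (0.58807 − 0.65)/0.025423 = -2.44.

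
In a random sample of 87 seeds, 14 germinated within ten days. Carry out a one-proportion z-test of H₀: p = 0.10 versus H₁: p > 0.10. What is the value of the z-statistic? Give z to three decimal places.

z = 1.894

With x = 14 successes in n = 87, p̂ = 0.16092.
Null standard error: √(0.10·0.90/87) = √0.001034483 = 0.032163.
Test statistic: z = 0.06092/0.032163 = 1.894.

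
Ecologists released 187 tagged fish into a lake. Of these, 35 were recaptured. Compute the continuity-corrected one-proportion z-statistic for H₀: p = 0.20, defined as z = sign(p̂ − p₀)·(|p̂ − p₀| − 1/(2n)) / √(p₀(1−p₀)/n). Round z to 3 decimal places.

p̂ = 35/187 = 0.18717. p̂ − p₀ = -0.012834.
1/(2n) = 0.002674.
Corrected numerator: |-0.012834| − 0.002674 = 0.010160.
Under H₀, SE = √(p₀(1−p₀)/n) = √(0.20·0.80/187) = √0.000855615 = 0.029251.
z = (−)0.010160/0.029251 = -0.347.

z = -0.347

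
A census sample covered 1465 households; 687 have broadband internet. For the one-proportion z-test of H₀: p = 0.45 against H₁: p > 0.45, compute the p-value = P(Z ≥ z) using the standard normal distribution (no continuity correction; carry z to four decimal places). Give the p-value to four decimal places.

p̂ = 687/1465 = 0.46894.
Null standard error: √(0.45·0.55/1465) = √0.000168942 = 0.012998.
Test statistic (full precision, shown to 4 dp): z = (687/1465 − 0.45)/SE₀ ≈ 1.4573.
p-value = P(Z ≥ z) with z = 1.4573 → 0.0725.

p-value = 0.0725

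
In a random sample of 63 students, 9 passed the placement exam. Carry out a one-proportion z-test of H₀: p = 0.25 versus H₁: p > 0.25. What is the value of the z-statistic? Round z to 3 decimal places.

Sample proportion p̂ = 9/63 = 0.14286.
SE₀ = √(0.25·0.75/63) = 0.054554.
z = (p̂ − p₀)/SE = (0.14286 − 0.25)/0.054554 = -1.964.

z = -1.964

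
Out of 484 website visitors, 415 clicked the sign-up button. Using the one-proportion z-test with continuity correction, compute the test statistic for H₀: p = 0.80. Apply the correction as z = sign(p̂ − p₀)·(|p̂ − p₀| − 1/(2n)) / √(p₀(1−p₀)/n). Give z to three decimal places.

The sample proportion is 415/484 = 0.85744. p̂ − p₀ = 0.057438.
Continuity correction 1/(2n) = 1/968 = 0.001033.
Corrected numerator: |0.057438| − 0.001033 = 0.056405.
Under H₀, SE = √(p₀(1−p₀)/n) = √(0.80·0.20/484) = √0.000330579 = 0.018182.
z = (+)0.056405/0.018182 = 3.102.

z = 3.102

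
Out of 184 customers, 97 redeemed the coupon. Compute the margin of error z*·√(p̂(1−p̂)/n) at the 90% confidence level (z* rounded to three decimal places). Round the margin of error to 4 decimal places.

p̂ = 97/184 = 0.52717.
SE(p̂) = √(0.52717·0.47283/184) = 0.036806.
For 90% confidence, z* = 1.645.
So ME = 0.0605.

ME = 0.0605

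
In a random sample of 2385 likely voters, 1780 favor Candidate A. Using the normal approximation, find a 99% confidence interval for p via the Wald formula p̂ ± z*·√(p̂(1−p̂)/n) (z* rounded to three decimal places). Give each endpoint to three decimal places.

(0.723, 0.769)

p̂ = 1780/2385 = 0.74633.
SE = √(p̂(1−p̂)/n) = √(0.189321/2385) = 0.008910.
The 99% critical value is z* = 2.576.
Margin of error: 2.576 × 0.008910 = 0.02295.
So the interval runs from 0.723 to 0.769.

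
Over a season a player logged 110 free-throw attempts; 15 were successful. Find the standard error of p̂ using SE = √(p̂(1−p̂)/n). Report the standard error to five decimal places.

The sample proportion is 15/110 = 0.13636.
p̂(1−p̂) = 0.13636·0.86364 = 0.117766.
SE = √(0.117766/110) = 0.03272.

SE = 0.03272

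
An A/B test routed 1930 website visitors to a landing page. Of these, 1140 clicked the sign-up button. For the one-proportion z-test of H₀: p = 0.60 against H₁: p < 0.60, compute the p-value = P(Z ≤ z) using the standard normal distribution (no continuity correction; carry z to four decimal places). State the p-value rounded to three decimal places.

p-value = 0.201

With x = 1140 successes in n = 1930, p̂ = 0.59067.
Under H₀, SE = √(p₀(1−p₀)/n) = √(0.60·0.40/1930) = √0.000124352 = 0.011151.
z = (p̂ − p₀)/SE = (1140/1930 − 0.60)/0.011151 ≈ -0.8364.
p-value = P(Z ≤ z) with z = -0.8364 → 0.201.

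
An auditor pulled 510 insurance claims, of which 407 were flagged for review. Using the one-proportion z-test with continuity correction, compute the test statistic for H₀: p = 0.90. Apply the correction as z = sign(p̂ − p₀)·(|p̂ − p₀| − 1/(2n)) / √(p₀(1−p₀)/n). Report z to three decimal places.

z = -7.602

Sample proportion p̂ = 407/510 = 0.79804. p̂ − p₀ = -0.101961.
1/(2n) = 0.000980.
Corrected numerator: |-0.101961| − 0.000980 = 0.100981.
SE₀ = √(0.90·0.10/510) = 0.013284.
z = −0.100981/0.013284 = -7.602.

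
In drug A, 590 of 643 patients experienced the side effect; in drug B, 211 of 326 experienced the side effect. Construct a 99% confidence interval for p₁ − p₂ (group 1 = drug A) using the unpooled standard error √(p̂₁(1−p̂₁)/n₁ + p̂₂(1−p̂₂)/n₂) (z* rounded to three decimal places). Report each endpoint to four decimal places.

p̂₁ = 590/643 = 0.91757, p̂₂ = 211/326 = 0.64724; p̂₁ − p̂₂ = 0.27033.
SE = √(0.000117624 + 0.000700370) = √0.000817994 = 0.028601.
z* = 2.576 at the 99% level. Margin = 2.576·0.028601 = 0.07368.
So the interval runs from 0.1967 to 0.3440.

(0.1967, 0.3440)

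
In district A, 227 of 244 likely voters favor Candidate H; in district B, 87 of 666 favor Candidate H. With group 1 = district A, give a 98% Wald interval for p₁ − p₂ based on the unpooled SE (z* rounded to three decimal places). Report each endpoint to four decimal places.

(0.7511, 0.8483)

p̂₁ = 227/244 = 0.93033, p̂₂ = 87/666 = 0.13063; p̂₁ − p̂₂ = 0.79970.
SE = √(0.000265647 + 0.000170520) = √0.000436167 = 0.020885.
For 98% confidence, z* = 2.326. Margin of error = 0.04858.
Interval: 0.79970 ± 0.04858 → (0.7511, 0.8483).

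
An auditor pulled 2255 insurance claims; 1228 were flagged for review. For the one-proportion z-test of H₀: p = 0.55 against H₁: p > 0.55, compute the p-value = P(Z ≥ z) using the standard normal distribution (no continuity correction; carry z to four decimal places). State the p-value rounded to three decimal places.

p̂ = 1228/2255 = 0.54457.
Under H₀, SE = √(p₀(1−p₀)/n) = √(0.55·0.45/2255) = √0.000109756 = 0.010476.
Test statistic (full precision, shown to 4 dp): z = (1228/2255 − 0.55)/SE₀ ≈ -0.5185.
p-value = P(Z ≥ z) with z = -0.5185 → 0.698.

p-value = 0.698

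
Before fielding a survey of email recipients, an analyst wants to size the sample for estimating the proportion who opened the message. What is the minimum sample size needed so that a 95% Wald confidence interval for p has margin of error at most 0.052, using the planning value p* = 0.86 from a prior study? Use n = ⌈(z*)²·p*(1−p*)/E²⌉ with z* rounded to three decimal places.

For 95% confidence, z* = 1.960.
p*(1−p*) = 0.1204.
Required n before rounding: 3.841600 × 0.1204 / 0.052² = 171.053.
⌈171.053⌉ = 172.

n = 172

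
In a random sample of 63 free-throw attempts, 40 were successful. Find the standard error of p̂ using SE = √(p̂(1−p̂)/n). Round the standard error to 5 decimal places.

SE = 0.06066

Sample proportion p̂ = 40/63 = 0.63492.
p̂(1−p̂) = 0.231797.
SE = √(0.231797/63) = 0.06066.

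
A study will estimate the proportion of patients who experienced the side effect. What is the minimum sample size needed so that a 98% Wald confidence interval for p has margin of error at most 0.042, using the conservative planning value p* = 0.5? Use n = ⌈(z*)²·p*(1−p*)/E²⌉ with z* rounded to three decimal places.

n = 767

z* = 2.326 at the 98% level.
p*(1−p*) = 0.50·0.50 = 0.2500.
(z*)²·p*(1−p*)/E² = 5.410276·0.2500/0.001764 = 766.762.
⌈766.762⌉ = 767.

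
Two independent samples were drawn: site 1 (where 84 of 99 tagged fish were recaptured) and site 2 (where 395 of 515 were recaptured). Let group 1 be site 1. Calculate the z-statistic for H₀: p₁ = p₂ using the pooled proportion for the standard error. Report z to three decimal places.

z = 1.793

Sample proportions: p̂₁ = 84/99 = 0.84848 and p̂₂ = 395/515 = 0.76699.
Pooling: p̂ = 479/614 = 0.78013.
Pooled SE = √[0.1715270·0.01204276] ≈ 0.045450.
z = 0.08149/0.045450 = 1.793.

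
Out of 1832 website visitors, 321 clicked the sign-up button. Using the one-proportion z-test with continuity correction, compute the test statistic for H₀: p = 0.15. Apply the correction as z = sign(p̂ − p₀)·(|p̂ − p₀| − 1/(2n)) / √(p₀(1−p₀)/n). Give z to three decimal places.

z = 2.990

p̂ = 321/1832 = 0.17522. p̂ − p₀ = 0.025218.
1/(2n) = 0.000273.
Corrected numerator: |0.025218| − 0.000273 = 0.024945.
Under H₀, SE = √(p₀(1−p₀)/n) = √(0.15·0.85/1832) = √0.000069596 = 0.008342.
z = (+)0.024945/0.008342 = 2.990.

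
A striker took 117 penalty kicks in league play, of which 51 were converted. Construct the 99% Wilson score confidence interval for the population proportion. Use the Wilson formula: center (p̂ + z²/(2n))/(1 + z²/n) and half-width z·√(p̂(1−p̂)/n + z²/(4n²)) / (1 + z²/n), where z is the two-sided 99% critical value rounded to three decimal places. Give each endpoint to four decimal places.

Here p̂ = 51/117 = 0.43590 and z = 2.576 (z² = 6.635776).
Denominator 1 + z²/n = 1 + 6.635776/117 = 1.056716.
Center = (0.43590 + 0.028358)/1.056716 = 0.43934.
Radicand: p̂(1−p̂)/n + z²/(4n²) = 0.002101631 + 0.000121188 = 0.002222819.
Half-width = z·√(radicand)/denom = 2.576·0.047147/1.056716 = 0.11493.
So the interval runs from 0.3244 to 0.5543.

(0.3244, 0.5543)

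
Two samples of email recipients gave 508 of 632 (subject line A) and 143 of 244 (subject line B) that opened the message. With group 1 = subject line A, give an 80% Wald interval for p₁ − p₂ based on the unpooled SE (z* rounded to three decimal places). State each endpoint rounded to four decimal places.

p̂₁ = 0.80380, p̂₂ = 0.58607, so the observed difference is 0.21773.
Unpooled SE = √(p̂₁(1−p̂₁)/n₁ + p̂₂(1−p̂₂)/n₂) = √(0.000249537 + 0.000994232) = 0.035267.
z* = 1.282 at the 80% level. Margin of error = 0.04521.
Interval: 0.21773 ± 0.04521 → (0.1725, 0.2629).

(0.1725, 0.2629)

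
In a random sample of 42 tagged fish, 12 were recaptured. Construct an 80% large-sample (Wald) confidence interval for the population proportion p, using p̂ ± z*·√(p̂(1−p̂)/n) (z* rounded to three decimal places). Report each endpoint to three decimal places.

Sample proportion p̂ = 12/42 = 0.28571.
SE = √(p̂(1−p̂)/n) = √(0.204082/42) = 0.069707.
z* = 1.282 at the 80% level.
Margin = 1.282·0.069707 = 0.08936.
Interval: 0.28571 ± 0.08936 → (0.196, 0.375).

(0.196, 0.375)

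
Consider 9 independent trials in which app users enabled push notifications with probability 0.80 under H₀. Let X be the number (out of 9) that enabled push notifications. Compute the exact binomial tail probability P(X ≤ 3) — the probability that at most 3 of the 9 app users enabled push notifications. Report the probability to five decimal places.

X ~ Binomial(n=9, p=0.80).
P(X ≤ 3) = C(9,0)·0.80^0·0.20^9 + C(9,1)·0.80^1·0.20^8 + C(9,2)·0.80^2·0.20^7 + C(9,3)·0.80^3·0.20^6.
= 0.000001 + 0.000018 + 0.000295 + 0.002753 = 0.00307.

P = 0.00307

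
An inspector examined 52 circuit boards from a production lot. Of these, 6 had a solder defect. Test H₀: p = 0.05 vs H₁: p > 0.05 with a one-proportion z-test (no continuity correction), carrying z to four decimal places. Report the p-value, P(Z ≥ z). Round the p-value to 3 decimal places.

With x = 6 successes in n = 52, p̂ = 0.11538.
Under H₀, SE = √(p₀(1−p₀)/n) = √(0.05·0.95/52) = √0.000913462 = 0.030224.
Test statistic (full precision, shown to 4 dp): z = (6/52 − 0.05)/SE₀ ≈ 2.1634.
From the standard normal, P(Z ≥ z) = 0.015.

p-value = 0.015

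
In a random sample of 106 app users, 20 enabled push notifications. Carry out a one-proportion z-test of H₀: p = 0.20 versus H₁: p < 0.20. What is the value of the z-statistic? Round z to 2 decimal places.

z = -0.29

p̂ = 20/106 = 0.18868.
SE₀ = √(0.20·0.80/106) = 0.038851.
Test statistic: z = -0.01132/0.038851 = -0.29.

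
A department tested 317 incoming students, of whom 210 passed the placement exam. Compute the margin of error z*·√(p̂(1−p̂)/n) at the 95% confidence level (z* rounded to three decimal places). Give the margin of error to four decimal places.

ME = 0.0521

With x = 210 successes in n = 317, p̂ = 0.66246.
SE(p̂) = √(0.66246·0.33754/317) = 0.026559.
z* = 1.960 at the 95% level.
Margin of error = z*·SE = 1.960 × 0.026559 = 0.0521.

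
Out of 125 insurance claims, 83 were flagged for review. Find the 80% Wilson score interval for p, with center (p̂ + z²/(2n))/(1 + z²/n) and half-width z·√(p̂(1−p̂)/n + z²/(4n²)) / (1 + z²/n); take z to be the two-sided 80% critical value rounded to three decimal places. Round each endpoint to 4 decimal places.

p̂ = 83/125 = 0.66400; z = 1.282, so z² = 1.643524.
Denominator 1 + z²/n = 1 + 1.643524/125 = 1.013148.
Adjusted center: (0.66400 + z²/(2n))/1.013148 = 0.66187.
Radicand: p̂(1−p̂)/n + z²/(4n²) = 0.001784832 + 0.000026296 = 0.001811128.
Half-width = z·√(radicand)/denom = 1.282·0.042557/1.013148 = 0.05385.
So the interval runs from 0.6080 to 0.7157.

(0.6080, 0.7157)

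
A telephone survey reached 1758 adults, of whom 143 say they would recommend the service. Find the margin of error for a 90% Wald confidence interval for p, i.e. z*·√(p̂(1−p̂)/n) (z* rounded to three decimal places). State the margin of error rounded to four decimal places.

ME = 0.0107

The sample proportion is 143/1758 = 0.08134.
SE(p̂) = √(0.08134·0.91866/1758) = 0.006520.
The 90% critical value is z* = 1.645.
So ME = 0.0107.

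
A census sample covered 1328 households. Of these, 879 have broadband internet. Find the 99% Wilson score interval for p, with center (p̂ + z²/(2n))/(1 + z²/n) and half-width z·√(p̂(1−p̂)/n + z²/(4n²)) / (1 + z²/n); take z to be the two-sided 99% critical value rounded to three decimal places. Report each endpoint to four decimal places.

(0.6277, 0.6945)

Here p̂ = 879/1328 = 0.66190 and z = 2.576 (z² = 6.635776).
1 + z²/n = 1.004997.
Center = (0.66190 + 0.002498)/1.004997 = 0.66109.
Radicand: p̂(1−p̂)/n + z²/(4n²) = 0.000168516 + 0.000000941 = 0.000169457.
Half-width = z·√(radicand)/denom = 2.576·0.013018/1.004997 = 0.03337.
So the interval runs from 0.6277 to 0.6945.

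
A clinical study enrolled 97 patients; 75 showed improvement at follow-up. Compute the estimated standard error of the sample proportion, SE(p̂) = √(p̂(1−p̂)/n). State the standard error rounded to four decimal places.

p̂ = 75/97 = 0.77320.
p̂(1−p̂) = 0.175362.
SE = √(0.175362/97) = √0.001807856 = 0.0425.

SE = 0.0425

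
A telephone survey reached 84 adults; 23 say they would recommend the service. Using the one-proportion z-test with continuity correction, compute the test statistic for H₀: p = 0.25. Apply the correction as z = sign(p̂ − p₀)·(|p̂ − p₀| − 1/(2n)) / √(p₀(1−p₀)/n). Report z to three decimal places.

z = 0.378

p̂ = 23/84 = 0.27381. p̂ − p₀ = 0.023810.
Continuity correction 1/(2n) = 1/168 = 0.005952.
Corrected numerator: |0.023810| − 0.005952 = 0.017858.
SE₀ = √(0.25·0.75/84) = 0.047246.
z = (+)0.017858/0.047246 = 0.378.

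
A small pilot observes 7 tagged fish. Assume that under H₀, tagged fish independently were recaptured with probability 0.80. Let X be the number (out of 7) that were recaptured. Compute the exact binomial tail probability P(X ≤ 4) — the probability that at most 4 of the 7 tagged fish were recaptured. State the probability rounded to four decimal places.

X is binomial with n = 7 and p = 0.80.
P(X ≤ 4) = Σ_{j=0}^{4} C(7,j)·0.80^j·0.20^{7−j}.
= 0.000013 + 0.000358 + 0.004301 + 0.028672 + 0.114688 = 0.1480.

P = 0.1480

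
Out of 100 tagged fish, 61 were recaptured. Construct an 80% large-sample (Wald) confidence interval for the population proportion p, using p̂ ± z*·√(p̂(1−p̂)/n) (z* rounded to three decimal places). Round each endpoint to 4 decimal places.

With x = 61 successes in n = 100, p̂ = 0.61000.
SE = √(p̂(1−p̂)/n) = √(0.237900/100) = 0.048775.
z* = 1.282 at the 80% level.
Margin = 1.282·0.048775 = 0.06253.
Interval: 0.61000 ± 0.06253 → (0.5475, 0.6725).

(0.5475, 0.6725)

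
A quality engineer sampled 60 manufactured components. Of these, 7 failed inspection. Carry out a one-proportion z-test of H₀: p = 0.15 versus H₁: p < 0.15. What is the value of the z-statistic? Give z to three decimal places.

z = -0.723

With x = 7 successes in n = 60, p̂ = 0.11667.
Under H₀, SE = √(p₀(1−p₀)/n) = √(0.15·0.85/60) = √0.002125000 = 0.046098.
z = (p̂ − p₀)/SE = (0.11667 − 0.15)/0.046098 = -0.723.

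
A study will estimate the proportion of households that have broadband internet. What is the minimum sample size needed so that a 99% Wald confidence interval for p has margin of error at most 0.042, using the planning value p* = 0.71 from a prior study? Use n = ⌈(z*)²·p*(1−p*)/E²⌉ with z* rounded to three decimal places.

n = 775

z* = 2.576 at the 99% level.
p*(1−p*) = 0.71·0.29 = 0.2059.
(z*)²·p*(1−p*)/E² = 6.635776·0.2059/0.001764 = 774.550.
⌈774.550⌉ = 775.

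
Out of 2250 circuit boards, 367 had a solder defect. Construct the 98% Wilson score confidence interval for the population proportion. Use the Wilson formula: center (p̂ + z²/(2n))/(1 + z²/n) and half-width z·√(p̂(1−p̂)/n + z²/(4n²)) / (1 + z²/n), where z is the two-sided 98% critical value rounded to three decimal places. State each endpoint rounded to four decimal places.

p̂ = 367/2250 = 0.16311; z = 2.326, so z² = 5.410276.
Denominator 1 + z²/n = 1 + 5.410276/2250 = 1.002405.
Adjusted center: (0.16311 + z²/(2n))/1.002405 = 0.16392.
Radicand: p̂(1−p̂)/n + z²/(4n²) = 0.000060669 + 0.000000267 = 0.000060936.
Half-width = z·√(radicand)/denom = 2.326·0.007806/1.002405 = 0.01811.
CI: 0.16392 ± 0.01811 = (0.1458, 0.1820).

(0.1458, 0.1820)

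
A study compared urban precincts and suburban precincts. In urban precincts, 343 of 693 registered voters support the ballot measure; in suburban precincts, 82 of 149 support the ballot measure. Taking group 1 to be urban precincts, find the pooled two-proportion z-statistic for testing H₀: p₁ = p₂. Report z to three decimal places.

z = -1.227

p̂₁ = 343/693 = 0.49495, p̂₂ = 82/149 = 0.55034.
Pooled p̂ = (343+82)/(693+149) = 425/842 = 0.50475.
SE = √[p̂(1−p̂)(1/n₁+1/n₂)] = √[0.50475·0.49525·(1/693+1/149)] ≈ 0.045149.
z = -0.05539/0.045149 = -1.227.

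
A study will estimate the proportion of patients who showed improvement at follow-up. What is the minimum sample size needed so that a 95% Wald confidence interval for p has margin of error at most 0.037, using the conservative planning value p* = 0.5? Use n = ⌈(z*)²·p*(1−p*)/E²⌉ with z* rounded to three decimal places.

z* = 1.960 at the 95% level.
p*(1−p*) = 0.50·0.50 = 0.2500.
Required n before rounding: 3.841600 × 0.2500 / 0.037² = 701.534.
Rounding up, n = 702.

n = 702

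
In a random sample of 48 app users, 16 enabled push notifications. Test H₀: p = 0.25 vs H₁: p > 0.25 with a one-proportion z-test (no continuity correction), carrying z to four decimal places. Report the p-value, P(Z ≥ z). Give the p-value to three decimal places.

The sample proportion is 16/48 = 0.33333.
SE₀ = √(0.25·0.75/48) = 0.062500.
Test statistic (full precision, shown to 4 dp): z = (16/48 − 0.25)/SE₀ ≈ 1.3333.
From the standard normal, P(Z ≥ z) = 0.091.

p-value = 0.091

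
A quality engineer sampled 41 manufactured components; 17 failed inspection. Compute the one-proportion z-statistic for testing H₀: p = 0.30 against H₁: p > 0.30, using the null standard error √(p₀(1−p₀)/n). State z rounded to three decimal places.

The sample proportion is 17/41 = 0.41463.
Under H₀, SE = √(p₀(1−p₀)/n) = √(0.30·0.70/41) = √0.005121951 = 0.071568.
z = (p̂ − p₀)/SE = (0.41463 − 0.30)/0.071568 = 1.602.

z = 1.602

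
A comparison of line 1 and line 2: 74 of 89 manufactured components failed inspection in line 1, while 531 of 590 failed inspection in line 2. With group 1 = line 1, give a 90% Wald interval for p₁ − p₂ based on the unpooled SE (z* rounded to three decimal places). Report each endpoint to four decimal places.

(-0.1369, -0.0002)

p̂₁ = 0.83146, p̂₂ = 0.90000, so the observed difference is -0.06854.
SE = √(0.001574537 + 0.000152542) = √0.001727079 = 0.041558.
For 90% confidence, z* = 1.645. Margin = 1.645·0.041558 = 0.06836.
So the interval runs from -0.1369 to -0.0002.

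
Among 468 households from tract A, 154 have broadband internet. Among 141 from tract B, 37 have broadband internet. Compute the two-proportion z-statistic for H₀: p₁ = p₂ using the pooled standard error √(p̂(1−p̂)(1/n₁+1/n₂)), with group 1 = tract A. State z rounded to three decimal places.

Sample proportions: p̂₁ = 154/468 = 0.32906 and p̂₂ = 37/141 = 0.26241.
Pooling: p̂ = 191/609 = 0.31363.
Pooled SE = √[0.2152658·0.00922895] ≈ 0.044572.
z = 0.06665/0.044572 = 1.495.

z = 1.495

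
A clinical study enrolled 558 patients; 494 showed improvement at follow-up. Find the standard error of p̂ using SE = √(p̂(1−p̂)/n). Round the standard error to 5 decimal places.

Sample proportion p̂ = 494/558 = 0.88530.
p̂(1−p̂) = 0.88530·0.11470 = 0.101544.
SE = √(0.101544/558) = √0.000181978 = 0.01349.

SE = 0.01349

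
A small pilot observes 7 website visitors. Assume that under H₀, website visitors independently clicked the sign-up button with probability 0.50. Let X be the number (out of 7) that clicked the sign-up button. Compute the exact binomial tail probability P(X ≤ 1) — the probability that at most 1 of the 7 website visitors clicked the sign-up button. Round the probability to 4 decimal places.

X ~ Binomial(n=7, p=0.50).
P(X ≤ 1) = C(7,0)·0.50^0·0.50^7 + C(7,1)·0.50^1·0.50^6.
= 0.007812 + 0.054688 = 0.0625.

P = 0.0625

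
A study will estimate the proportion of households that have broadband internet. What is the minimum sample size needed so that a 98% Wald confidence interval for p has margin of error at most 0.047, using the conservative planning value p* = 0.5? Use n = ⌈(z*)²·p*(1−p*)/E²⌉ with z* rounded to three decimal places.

n = 613

z* = 2.326 at the 98% level.
p*(1−p*) = 0.2500.
Required n before rounding: 5.410276 × 0.2500 / 0.047² = 612.299.
⌈612.299⌉ = 613.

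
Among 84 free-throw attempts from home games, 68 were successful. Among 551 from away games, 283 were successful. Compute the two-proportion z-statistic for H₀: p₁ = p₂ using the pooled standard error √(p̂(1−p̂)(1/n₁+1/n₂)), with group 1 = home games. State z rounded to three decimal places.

z = 5.081

p̂₁ = 68/84 = 0.80952, p̂₂ = 283/551 = 0.51361.
Pooling: p̂ = 351/635 = 0.55276.
SE = √[p̂(1−p̂)(1/n₁+1/n₂)] = √[0.55276·0.44724·(1/84+1/551)] ≈ 0.058239.
z = 0.29591/0.058239 = 5.081.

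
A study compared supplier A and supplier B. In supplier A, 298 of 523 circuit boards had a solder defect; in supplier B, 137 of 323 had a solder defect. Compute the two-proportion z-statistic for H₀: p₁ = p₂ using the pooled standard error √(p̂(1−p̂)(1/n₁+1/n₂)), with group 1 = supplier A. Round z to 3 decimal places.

z = 4.118

Sample proportions: p̂₁ = 298/523 = 0.56979 and p̂₂ = 137/323 = 0.42415.
Pooling: p̂ = 435/846 = 0.51418.
SE = √[p̂(1−p̂)(1/n₁+1/n₂)] = √[0.51418·0.48582·(1/523+1/323)] ≈ 0.035369.
z = 0.14564/0.035369 = 4.118.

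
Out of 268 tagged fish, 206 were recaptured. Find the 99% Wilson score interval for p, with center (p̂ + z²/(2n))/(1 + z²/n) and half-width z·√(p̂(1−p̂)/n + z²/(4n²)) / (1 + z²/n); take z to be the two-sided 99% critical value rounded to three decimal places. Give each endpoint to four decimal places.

p̂ = 206/268 = 0.76866; z = 2.576, so z² = 6.635776.
1 + z²/n = 1.024760.
Adjusted center: (0.76866 + z²/(2n))/1.024760 = 0.76217.
Radicand: p̂(1−p̂)/n + z²/(4n²) = 0.000663521 + 0.000023097 = 0.000686618.
Half-width = 2.576·√0.000686618/1.024760 = 0.06587.
So the interval runs from 0.6963 to 0.8280.

(0.6963, 0.8280)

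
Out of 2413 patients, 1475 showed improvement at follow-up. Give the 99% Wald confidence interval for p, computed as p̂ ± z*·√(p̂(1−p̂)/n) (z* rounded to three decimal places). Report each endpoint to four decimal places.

(0.5857, 0.6368)

p̂ = 1475/2413 = 0.61127.
SE = √(p̂(1−p̂)/n) = √(0.237618/2413) = 0.009923.
The 99% critical value is z* = 2.576.
Margin = 2.576·0.009923 = 0.02556.
So the interval runs from 0.5857 to 0.6368.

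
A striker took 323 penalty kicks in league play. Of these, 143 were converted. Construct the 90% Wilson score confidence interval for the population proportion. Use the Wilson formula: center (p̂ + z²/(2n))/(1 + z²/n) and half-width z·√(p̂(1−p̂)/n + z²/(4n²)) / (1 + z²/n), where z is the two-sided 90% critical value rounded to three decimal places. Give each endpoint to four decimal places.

(0.3979, 0.4885)

p̂ = 143/323 = 0.44272; z = 1.645, so z² = 2.706025.
1 + z²/n = 1.008378.
Center = (0.44272 + 0.004189)/1.008378 = 0.44320.
Radicand: p̂(1−p̂)/n + z²/(4n²) = 0.000763837 + 0.000006484 = 0.000770321.
Half-width = 1.645·√0.000770321/1.008378 = 0.04528.
So the interval runs from 0.3979 to 0.4885.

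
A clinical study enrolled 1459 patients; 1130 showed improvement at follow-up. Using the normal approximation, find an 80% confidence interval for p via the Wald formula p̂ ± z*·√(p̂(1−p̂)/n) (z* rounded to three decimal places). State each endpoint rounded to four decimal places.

Sample proportion p̂ = 1130/1459 = 0.77450.
SE(p̂) = √(0.77450·0.22550/1459) = 0.010941.
The 80% critical value is z* = 1.282.
Margin of error: 1.282 × 0.010941 = 0.01403.
Interval: 0.77450 ± 0.01403 → (0.7605, 0.7885).

(0.7605, 0.7885)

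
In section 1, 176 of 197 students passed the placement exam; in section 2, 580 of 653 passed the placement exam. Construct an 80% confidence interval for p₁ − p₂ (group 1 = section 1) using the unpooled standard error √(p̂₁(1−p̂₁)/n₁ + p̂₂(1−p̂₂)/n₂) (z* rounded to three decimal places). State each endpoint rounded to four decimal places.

(-0.0271, 0.0375)

p̂₁ = 176/197 = 0.89340, p̂₂ = 580/653 = 0.88821; p̂₁ − p̂₂ = 0.00519.
SE = √(0.000483430 + 0.000152059) = √0.000635489 = 0.025209.
The 80% critical value is z* = 1.282. Margin of error = 0.03232.
CI: 0.00519 ± 0.03232 = (-0.0271, 0.0375).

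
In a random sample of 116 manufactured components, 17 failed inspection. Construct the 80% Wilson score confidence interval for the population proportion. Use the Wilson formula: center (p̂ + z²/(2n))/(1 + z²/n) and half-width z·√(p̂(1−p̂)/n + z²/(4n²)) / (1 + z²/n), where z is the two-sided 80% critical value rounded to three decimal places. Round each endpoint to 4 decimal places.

Here p̂ = 17/116 = 0.14655 and z = 1.282 (z² = 1.643524).
1 + z²/n = 1.014168.
Center = (0.14655 + 0.007084)/1.014168 = 0.15149.
Radicand: p̂(1−p̂)/n + z²/(4n²) = 0.001078227 + 0.000030535 = 0.001108762.
Half-width = z·√(radicand)/denom = 1.282·0.033298/1.014168 = 0.04209.
So the interval runs from 0.1094 to 0.1936.

(0.1094, 0.1936)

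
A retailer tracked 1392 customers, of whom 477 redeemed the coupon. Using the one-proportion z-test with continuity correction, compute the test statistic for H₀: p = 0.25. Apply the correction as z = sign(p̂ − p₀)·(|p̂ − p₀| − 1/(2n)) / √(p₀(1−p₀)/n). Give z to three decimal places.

p̂ = 477/1392 = 0.34267. p̂ − p₀ = 0.092672.
1/(2n) = 0.000359.
Corrected numerator: |0.092672| − 0.000359 = 0.092313.
Null standard error: √(0.25·0.75/1392) = √0.000134698 = 0.011606.
z = (+)0.092313/0.011606 = 7.954.

z = 7.954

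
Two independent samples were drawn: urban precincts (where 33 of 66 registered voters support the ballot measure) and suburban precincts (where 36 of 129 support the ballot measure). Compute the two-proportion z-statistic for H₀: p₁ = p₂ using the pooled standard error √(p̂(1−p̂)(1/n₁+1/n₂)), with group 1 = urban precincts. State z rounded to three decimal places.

z = 3.053

p̂₁ = 33/66 = 0.50000, p̂₂ = 36/129 = 0.27907.
Pooling: p̂ = 69/195 = 0.35385.
SE = √[p̂(1−p̂)(1/n₁+1/n₂)] = √[0.35385·0.64615·(1/66+1/129)] ≈ 0.072365.
z = 0.22093/0.072365 = 3.053.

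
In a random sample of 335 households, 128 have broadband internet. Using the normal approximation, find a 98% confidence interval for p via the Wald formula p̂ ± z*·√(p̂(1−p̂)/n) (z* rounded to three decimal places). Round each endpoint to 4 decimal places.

p̂ = 128/335 = 0.38209.
Standard error of p̂: √(0.236097/335) = √0.000704768 = 0.026547.
The 98% critical value is z* = 2.326.
Margin of error: 2.326 × 0.026547 = 0.06175.
So the interval runs from 0.3203 to 0.4438.

(0.3203, 0.4438)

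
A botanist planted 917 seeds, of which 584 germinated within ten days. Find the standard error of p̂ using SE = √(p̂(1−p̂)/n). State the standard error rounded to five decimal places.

Sample proportion p̂ = 584/917 = 0.63686.
p̂(1−p̂) = 0.63686·0.36314 = 0.231269.
Dividing by n and taking the root: √0.000252202 = 0.01588.

SE = 0.01588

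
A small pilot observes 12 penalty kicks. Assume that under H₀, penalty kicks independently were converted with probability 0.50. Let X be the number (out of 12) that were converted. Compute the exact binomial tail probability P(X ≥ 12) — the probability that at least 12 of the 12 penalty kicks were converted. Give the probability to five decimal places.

P = 0.00024

X ~ Binomial(n=12, p=0.50).
P(X ≥ 12) = C(12,12)·0.50^12·0.50^0.
= 0.000244 = 0.00024.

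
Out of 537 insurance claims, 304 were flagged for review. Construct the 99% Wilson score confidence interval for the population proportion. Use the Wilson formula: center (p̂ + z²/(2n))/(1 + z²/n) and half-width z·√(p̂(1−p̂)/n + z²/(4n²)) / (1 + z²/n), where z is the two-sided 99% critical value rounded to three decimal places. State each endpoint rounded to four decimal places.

Here p̂ = 304/537 = 0.56611 and z = 2.576 (z² = 6.635776).
Denominator 1 + z²/n = 1 + 6.635776/537 = 1.012357.
Center = (0.56611 + 0.006179)/1.012357 = 0.56530.
Radicand: p̂(1−p̂)/n + z²/(4n²) = 0.000457411 + 0.000005753 = 0.000463164.
Half-width = 2.576·√0.000463164/1.012357 = 0.05476.
So the interval runs from 0.5105 to 0.6201.

(0.5105, 0.6201)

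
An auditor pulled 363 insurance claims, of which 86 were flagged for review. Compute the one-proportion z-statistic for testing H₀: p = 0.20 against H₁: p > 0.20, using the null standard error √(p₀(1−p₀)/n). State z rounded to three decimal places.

z = 1.758

Sample proportion p̂ = 86/363 = 0.23691.
Under H₀, SE = √(p₀(1−p₀)/n) = √(0.20·0.80/363) = √0.000440771 = 0.020995.
z = (0.23691 − 0.20)/0.020995 = 0.03691/0.020995 = 1.758.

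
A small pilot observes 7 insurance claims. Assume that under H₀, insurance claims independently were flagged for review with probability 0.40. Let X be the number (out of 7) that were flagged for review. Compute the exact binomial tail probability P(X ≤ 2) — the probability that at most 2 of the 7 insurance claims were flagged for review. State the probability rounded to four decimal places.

P = 0.4199

X is binomial with n = 7 and p = 0.40.
P(X ≤ 2) = C(7,0)·0.40^0·0.60^7 + C(7,1)·0.40^1·0.60^6 + C(7,2)·0.40^2·0.60^5.
= 0.027994 + 0.130637 + 0.261274 = 0.4199.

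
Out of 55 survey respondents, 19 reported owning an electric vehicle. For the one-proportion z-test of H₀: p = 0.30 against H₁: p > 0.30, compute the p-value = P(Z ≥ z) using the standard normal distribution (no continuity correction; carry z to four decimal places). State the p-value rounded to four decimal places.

p-value = 0.2310

The sample proportion is 19/55 = 0.34545.
SE₀ = √(0.30·0.70/55) = 0.061791.
z = (p̂ − p₀)/SE = (19/55 − 0.30)/0.061791 ≈ 0.7356.
From the standard normal, P(Z ≥ z) = 0.2310.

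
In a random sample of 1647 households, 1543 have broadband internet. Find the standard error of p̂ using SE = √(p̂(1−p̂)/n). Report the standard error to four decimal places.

p̂ = 1543/1647 = 0.93685.
p̂(1−p̂) = 0.059162.
SE = √(0.059162/1647) = 0.0060.

SE = 0.0060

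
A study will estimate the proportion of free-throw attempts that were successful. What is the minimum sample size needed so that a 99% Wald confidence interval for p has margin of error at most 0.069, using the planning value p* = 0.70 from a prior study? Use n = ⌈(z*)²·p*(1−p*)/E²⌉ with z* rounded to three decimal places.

The 99% critical value is z* = 2.576.
p*(1−p*) = 0.70·0.30 = 0.2100.
(z*)²·p*(1−p*)/E² = 6.635776·0.2100/0.004761 = 292.693.
Rounding up, n = 293.

n = 293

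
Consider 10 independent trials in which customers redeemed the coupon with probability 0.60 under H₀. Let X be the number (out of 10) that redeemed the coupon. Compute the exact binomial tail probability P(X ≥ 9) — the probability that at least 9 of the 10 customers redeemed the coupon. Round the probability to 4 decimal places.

P = 0.0464

X ~ Binomial(n=10, p=0.60).
P(X ≥ 9) = C(10,9)·0.60^9·0.40^1 + C(10,10)·0.60^10·0.40^0.
= 0.040311 + 0.006047 = 0.0464.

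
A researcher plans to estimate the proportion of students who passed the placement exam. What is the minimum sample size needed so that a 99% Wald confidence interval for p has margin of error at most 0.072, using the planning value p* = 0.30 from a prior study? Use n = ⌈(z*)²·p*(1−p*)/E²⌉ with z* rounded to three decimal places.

For 99% confidence, z* = 2.576.
p*(1−p*) = 0.2100.
(z*)²·p*(1−p*)/E² = 6.635776·0.2100/0.005184 = 268.810.
Rounding up, n = 269.

n = 269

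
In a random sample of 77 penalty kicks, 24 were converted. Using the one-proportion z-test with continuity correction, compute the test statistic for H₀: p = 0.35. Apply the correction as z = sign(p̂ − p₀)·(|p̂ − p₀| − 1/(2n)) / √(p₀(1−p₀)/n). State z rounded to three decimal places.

z = -0.585

p̂ = 24/77 = 0.31169. p̂ − p₀ = -0.038312.
Continuity correction 1/(2n) = 1/154 = 0.006494.
Corrected numerator: |-0.038312| − 0.006494 = 0.031818.
SE₀ = √(0.35·0.65/77) = 0.054356.
z = (−)0.031818/0.054356 = -0.585.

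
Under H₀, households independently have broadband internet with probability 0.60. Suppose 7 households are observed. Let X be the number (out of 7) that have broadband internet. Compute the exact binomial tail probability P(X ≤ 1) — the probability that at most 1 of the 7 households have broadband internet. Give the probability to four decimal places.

P = 0.0188

X ~ Binomial(n=7, p=0.60).
P(X ≤ 1) = C(7,0)·0.60^0·0.40^7 + C(7,1)·0.60^1·0.40^6.
= 0.001638 + 0.017203 = 0.0188.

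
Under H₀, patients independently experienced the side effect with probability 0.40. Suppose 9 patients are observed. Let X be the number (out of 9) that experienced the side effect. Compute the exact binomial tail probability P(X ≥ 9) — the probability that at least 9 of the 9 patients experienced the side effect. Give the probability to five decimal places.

P = 0.00026

X ~ Binomial(n=9, p=0.40).
P(X ≥ 9) = C(9,9)·0.40^9·0.60^0.
= 0.000262 = 0.00026.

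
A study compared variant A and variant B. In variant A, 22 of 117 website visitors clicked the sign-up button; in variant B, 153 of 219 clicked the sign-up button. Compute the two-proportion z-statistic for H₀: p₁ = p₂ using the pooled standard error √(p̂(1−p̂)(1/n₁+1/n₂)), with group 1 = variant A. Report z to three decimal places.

p̂₁ = 22/117 = 0.18803, p̂₂ = 153/219 = 0.69863.
Pooled p̂ = (22+153)/(117+219) = 175/336 = 0.52083.
Pooled SE = √[0.2495660·0.01311322] ≈ 0.057207.
z = -0.51060/0.057207 = -8.925.

z = -8.925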